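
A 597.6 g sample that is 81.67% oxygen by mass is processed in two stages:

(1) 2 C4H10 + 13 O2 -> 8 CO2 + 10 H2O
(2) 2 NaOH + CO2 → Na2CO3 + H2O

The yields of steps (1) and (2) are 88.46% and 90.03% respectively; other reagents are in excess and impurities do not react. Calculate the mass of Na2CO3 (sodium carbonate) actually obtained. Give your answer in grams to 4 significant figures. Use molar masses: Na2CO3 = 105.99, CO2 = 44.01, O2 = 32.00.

Pure O2 = 597.6 × 0.8167 = 488.06 g.
n(O2) = 488.06 / 32.00 = 15.252 mol.
Step 1 (O2:CO2 = 13:8): theoretical n(CO2) = 9.3858 mol; at 88.46% yield, n(CO2) = 8.3027 mol.
Step 2 (CO2:Na2CO3 = 1:1): theoretical n(Na2CO3) = 8.3027 mol, so theoretical mass = 8.3027 × 105.99 = 880.00 g.
At 90.03% yield, actual mass of Na2CO3 = 880.00 × 0.9003 = 792.26 g.

792.3 g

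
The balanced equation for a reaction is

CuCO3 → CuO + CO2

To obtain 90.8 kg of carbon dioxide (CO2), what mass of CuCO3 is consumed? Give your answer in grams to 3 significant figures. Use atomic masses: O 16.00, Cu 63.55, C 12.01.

255000 g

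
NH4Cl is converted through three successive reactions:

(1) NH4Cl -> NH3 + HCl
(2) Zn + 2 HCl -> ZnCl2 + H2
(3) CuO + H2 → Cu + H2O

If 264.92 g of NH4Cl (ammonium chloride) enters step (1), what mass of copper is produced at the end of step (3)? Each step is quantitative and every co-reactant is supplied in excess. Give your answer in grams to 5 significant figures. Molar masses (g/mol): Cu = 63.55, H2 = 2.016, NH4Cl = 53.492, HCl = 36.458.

157.37 g

n(NH4Cl) = 264.92 / 53.492 = 4.95252 mol.
Reaction (1): NH4Cl→HCl ratio 1:1 ⇒ n(HCl) = 4.95252 mol.
Reaction (2): HCl→H2 ratio 2:1 ⇒ n(H2) = 2.47626 mol.
Reaction (3): H2→Cu ratio 1:1 ⇒ n(Cu) = 2.47626 mol.
Mass of Cu = 2.47626 × 63.55 = 157.366 g.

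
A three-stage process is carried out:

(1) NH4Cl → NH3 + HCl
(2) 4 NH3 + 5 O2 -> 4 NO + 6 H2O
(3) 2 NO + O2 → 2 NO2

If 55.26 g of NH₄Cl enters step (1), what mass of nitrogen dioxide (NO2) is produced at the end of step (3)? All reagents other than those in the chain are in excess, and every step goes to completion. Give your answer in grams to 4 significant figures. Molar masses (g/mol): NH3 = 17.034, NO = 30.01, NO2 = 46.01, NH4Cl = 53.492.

47.53 g

n(NH4Cl) = 55.26 / 53.492 = 1.0331 mol.
Reaction (1): NH4Cl→NH3 ratio 1:1 ⇒ n(NH3) = 1.0331 mol.
Reaction (2): NH3→NO ratio 4:4 ⇒ n(NO) = 1.0331 mol.
Reaction (3): NO→NO2 ratio 2:2 ⇒ n(NO2) = 1.0331 mol.
Mass of NO2 = 1.0331 × 46.01 = 47.531 g.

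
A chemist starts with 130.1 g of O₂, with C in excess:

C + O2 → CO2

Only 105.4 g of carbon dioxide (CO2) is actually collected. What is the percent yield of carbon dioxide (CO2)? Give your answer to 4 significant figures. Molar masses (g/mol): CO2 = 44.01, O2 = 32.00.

n(O2) = 130.10 g / 32.00 g/mol = 4.0656 mol.
From the equation the O2:CO2 mole ratio is 1:1, so n(CO2) = 4.0656 × 1/1 = 4.0656 mol.
Mass of CO2 = 4.0656 mol × 44.01 g/mol = 178.93 g.
This is the theoretical yield. Percent yield = 105.4 g / 178.93 g × 100% = 58.906%.

58.91 %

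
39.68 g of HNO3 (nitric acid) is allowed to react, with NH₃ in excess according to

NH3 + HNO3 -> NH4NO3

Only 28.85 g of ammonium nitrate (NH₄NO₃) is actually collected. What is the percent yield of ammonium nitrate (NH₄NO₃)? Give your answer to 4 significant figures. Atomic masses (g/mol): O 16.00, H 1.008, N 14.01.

M(HNO3) = 1.008 + 14.01 + 3(16.00) = 63.018 g/mol.
M(NH4NO3) = 2(14.01) + 4(1.008) + 3(16.00) = 80.052 g/mol.
n(HNO3) = 39.680 g / 63.018 g/mol = 0.62966 mol.
From the equation the HNO3:NH4NO3 mole ratio is 1:1, so n(NH4NO3) = 0.62966 × 1/1 = 0.62966 mol.
Mass of NH4NO3 = 0.62966 mol × 80.052 g/mol = 50.406 g.
This is the theoretical yield. Percent yield = 28.85 g / 50.406 g × 100% = 57.236%.

57.24 %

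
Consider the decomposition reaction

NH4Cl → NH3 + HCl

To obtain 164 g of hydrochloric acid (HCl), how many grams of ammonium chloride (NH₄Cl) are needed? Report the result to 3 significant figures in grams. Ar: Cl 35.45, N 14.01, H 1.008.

241 g

M(HCl) = 1.008 + 35.45 = 36.458 g/mol.
M(NH4Cl) = 14.01 + 4(1.008) + 35.45 = 53.492 g/mol.
n(HCl) = 164.0 g / 36.458 g/mol = 4.498 mol.
From the equation the HCl:NH4Cl mole ratio is 1:1, so n(NH4Cl) = 4.498 × 1/1 = 4.498 mol.
Mass of NH4Cl = 4.498 mol × 53.492 g/mol = 240.6 g.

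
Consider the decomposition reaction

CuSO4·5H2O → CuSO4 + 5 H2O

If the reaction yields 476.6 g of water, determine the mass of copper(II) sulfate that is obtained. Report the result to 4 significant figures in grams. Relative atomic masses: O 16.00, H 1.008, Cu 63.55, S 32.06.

M(H2O) = 2(1.008) + 16.00 = 18.016 g/mol.
M(CuSO4) = 63.55 + 32.06 + 4(16.00) = 159.61 g/mol.
n(H2O) = 476.60 g / 18.016 g/mol = 26.454 mol.
From the equation the H2O:CuSO4 mole ratio is 5:1, so n(CuSO4) = 26.454 × 1/5 = 5.2909 mol.
Mass of CuSO4 = 5.2909 mol × 159.61 g/mol = 844.47 g.

844.5 g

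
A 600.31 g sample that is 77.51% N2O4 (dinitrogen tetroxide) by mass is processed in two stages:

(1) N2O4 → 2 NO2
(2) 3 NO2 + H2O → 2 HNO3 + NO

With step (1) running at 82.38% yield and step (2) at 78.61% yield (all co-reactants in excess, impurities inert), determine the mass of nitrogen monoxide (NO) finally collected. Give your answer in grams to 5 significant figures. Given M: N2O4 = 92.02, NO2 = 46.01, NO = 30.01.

Pure N2O4 = 600.31 × 0.7751 = 465.300 g.
n(N2O4) = 465.300 / 92.02 = 5.05651 mol.
Step 1 (N2O4:NO2 = 1:2): theoretical n(NO2) = 10.1130 mol; at 82.38% yield, n(NO2) = 8.33111 mol.
Step 2 (NO2:NO = 3:1): theoretical n(NO) = 2.77704 mol, so theoretical mass = 2.77704 × 30.01 = 83.3389 g.
At 78.61% yield, actual mass of NO = 83.3389 × 0.7861 = 65.5127 g.

65.513 g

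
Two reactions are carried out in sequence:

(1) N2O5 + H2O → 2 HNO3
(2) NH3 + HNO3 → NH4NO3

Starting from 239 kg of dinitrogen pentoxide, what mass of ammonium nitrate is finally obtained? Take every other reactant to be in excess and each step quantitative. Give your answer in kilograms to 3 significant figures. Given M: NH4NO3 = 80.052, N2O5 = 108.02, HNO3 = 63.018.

354 kg

239 kg = 239000 g.
n(N2O5) = 239000 / 108.02 = 2213 mol.
Step 1 gives a 1:2 ratio of N2O5 to HNO3, so n(HNO3) = 4425 mol.
In step 2 the HNO3:NH4NO3 ratio is 1:1, so n(NH4NO3) = 4425 mol.
Mass of NH4NO3 = 4425 × 80.052 = 354200 g = 354 kg.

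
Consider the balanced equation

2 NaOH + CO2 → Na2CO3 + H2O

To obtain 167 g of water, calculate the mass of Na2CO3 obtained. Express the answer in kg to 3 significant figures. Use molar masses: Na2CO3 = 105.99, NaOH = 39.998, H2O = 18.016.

0.982 kg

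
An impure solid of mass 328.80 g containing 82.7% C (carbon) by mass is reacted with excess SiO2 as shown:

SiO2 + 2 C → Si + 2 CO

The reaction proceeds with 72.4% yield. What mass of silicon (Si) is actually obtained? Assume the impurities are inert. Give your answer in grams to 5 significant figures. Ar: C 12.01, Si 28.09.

230.23 g

Pure C available = 328.80 g × 0.827 = 271.918 g.
M(C) = 12.01 g/mol.
M(Si) = 28.09 g/mol.
n(C) = 271.918 g / 12.01 g/mol = 22.6409 mol.
From the equation the C:Si mole ratio is 2:1, so n(Si) = 22.6409 × 1/2 = 11.3205 mol.
Mass of Si = 11.3205 mol × 28.09 g/mol = 317.992 g.
Actual mass collected = 317.992 g × 0.724 = 230.226 g.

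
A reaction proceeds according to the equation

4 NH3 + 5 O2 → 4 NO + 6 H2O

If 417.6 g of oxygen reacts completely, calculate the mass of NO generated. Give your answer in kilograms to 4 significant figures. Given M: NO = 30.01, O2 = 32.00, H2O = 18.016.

n(O2) = 417.60 g / 32.00 g/mol = 13.050 mol.
From the equation the O2:NO mole ratio is 5:4, so n(NO) = 13.050 × 4/5 = 10.440 mol.
Mass of NO = 10.440 mol × 30.01 g/mol = 313.30 g.
Converting to kg: 313.30 g = 0.3133 kg.

0.3133 kg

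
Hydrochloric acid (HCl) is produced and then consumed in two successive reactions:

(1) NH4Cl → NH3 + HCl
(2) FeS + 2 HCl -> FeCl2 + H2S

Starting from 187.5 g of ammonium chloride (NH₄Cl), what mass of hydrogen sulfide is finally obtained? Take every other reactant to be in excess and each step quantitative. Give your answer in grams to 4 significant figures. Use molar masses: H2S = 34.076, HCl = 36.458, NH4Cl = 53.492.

59.72 g

n(NH4Cl) = 187.50 / 53.492 = 3.5052 mol.
Step 1 gives a 1:1 ratio of NH4Cl to HCl, so n(HCl) = 3.5052 mol.
In step 2 the HCl:H2S ratio is 2:1, so n(H2S) = 1.7526 mol.
Mass of H2S = 1.7526 × 34.076 = 59.722 g.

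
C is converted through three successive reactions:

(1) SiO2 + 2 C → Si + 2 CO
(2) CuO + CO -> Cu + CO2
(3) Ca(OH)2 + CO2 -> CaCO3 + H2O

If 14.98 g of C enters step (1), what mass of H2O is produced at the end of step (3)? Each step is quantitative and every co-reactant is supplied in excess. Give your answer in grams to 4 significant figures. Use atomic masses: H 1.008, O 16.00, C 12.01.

22.47 g

M(C) = 12.01 g/mol.
M(H2O) = 2(1.008) + 16.00 = 18.016 g/mol.
n(C) = 14.98 / 12.01 = 1.2473 mol.
Reaction (1): C→CO ratio 2:2 ⇒ n(CO) = 1.2473 mol.
Reaction (2): CO→CO2 ratio 1:1 ⇒ n(CO2) = 1.2473 mol.
Reaction (3): CO2→H2O ratio 1:1 ⇒ n(H2O) = 1.2473 mol.
Mass of H2O = 1.2473 × 18.016 = 22.471 g.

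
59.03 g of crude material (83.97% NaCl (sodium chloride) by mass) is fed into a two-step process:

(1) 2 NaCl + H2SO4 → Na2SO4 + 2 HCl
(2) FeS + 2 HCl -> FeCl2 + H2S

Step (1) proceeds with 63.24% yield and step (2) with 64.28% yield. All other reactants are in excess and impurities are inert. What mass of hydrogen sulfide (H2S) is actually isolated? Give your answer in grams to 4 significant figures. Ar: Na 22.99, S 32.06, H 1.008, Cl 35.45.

Pure NaCl = 59.03 × 0.8397 = 49.567 g.
M(NaCl) = 22.99 + 35.45 = 58.44 g/mol.
M(H2S) = 2(1.008) + 32.06 = 34.076 g/mol.
n(NaCl) = 49.567 / 58.44 = 0.84818 mol.
Step 1 (NaCl:HCl = 2:2): theoretical n(HCl) = 0.84818 mol; at 63.24% yield, n(HCl) = 0.53639 mol.
Step 2 (HCl:H2S = 2:1): theoretical n(H2S) = 0.26819 mol, so theoretical mass = 0.26819 × 34.076 = 9.1390 g.
At 64.28% yield, actual mass of H2S = 9.1390 × 0.6428 = 5.8745 g.

5.875 g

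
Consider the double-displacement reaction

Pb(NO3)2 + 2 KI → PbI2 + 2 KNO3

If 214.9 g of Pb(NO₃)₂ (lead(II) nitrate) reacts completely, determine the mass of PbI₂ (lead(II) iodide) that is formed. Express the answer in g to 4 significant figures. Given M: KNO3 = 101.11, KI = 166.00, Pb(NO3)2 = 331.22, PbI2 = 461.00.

299.1 g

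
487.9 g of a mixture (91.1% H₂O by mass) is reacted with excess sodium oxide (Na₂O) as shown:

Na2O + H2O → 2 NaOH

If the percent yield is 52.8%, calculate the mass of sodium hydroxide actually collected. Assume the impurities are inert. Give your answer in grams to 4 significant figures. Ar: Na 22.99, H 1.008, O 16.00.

1042 g

Pure H2O available = 487.9 g × 0.911 = 444.48 g.
M(H2O) = 2(1.008) + 16.00 = 18.016 g/mol.
M(NaOH) = 22.99 + 16.00 + 1.008 = 39.998 g/mol.
n(H2O) = 444.48 g / 18.016 g/mol = 24.671 mol.
From the equation the H2O:NaOH mole ratio is 1:2, so n(NaOH) = 24.671 × 2/1 = 49.342 mol.
Mass of NaOH = 49.342 mol × 39.998 g/mol = 1973.6 g.
Actual mass collected = 1973.6 g × 0.528 = 1042.1 g.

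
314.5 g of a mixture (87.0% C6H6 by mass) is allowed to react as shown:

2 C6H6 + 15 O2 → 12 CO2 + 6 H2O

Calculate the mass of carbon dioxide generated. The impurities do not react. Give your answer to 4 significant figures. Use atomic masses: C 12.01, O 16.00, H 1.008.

925.0 g

Mass of pure C6H6 = 314.5 g × 0.870 = 273.62 g.
M(C6H6) = 6(12.01) + 6(1.008) = 78.108 g/mol.
M(CO2) = 12.01 + 2(16.00) = 44.01 g/mol.
n(C6H6) = 273.62 g / 78.108 g/mol = 3.5030 mol.
From the equation the C6H6:CO2 mole ratio is 2:12, so n(CO2) = 3.5030 × 12/2 = 21.018 mol.
Mass of CO2 = 21.018 mol × 44.01 g/mol = 925.01 g.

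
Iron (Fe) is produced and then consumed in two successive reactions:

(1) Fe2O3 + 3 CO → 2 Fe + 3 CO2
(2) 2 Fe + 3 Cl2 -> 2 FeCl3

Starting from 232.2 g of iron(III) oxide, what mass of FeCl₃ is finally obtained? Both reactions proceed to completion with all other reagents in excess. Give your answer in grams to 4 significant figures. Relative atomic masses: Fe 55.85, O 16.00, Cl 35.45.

M(Fe2O3) = 2(55.85) + 3(16.00) = 159.70 g/mol.
M(FeCl3) = 55.85 + 3(35.45) = 162.20 g/mol.
n(Fe2O3) = 232.20 / 159.70 = 1.4540 mol.
Step 1 gives a 1:2 ratio of Fe2O3 to Fe, so n(Fe) = 2.9080 mol.
In step 2 the Fe:FeCl3 ratio is 2:2, so n(FeCl3) = 2.9080 mol.
Mass of FeCl3 = 2.9080 × 162.20 = 471.67 g.

471.7 g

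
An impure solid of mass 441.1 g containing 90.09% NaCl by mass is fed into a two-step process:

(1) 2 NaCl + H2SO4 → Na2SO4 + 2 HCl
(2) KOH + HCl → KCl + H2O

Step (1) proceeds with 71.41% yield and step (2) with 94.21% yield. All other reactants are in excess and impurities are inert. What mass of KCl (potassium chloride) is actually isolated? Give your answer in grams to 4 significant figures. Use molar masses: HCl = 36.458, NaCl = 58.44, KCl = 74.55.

341.0 g

Pure NaCl = 441.1 × 0.9009 = 397.39 g.
n(NaCl) = 397.39 / 58.44 = 6.7999 mol.
Step 1 (NaCl:HCl = 2:2): theoretical n(HCl) = 6.7999 mol; at 71.41% yield, n(HCl) = 4.8558 mol.
Step 2 (HCl:KCl = 1:1): theoretical n(KCl) = 4.8558 mol, so theoretical mass = 4.8558 × 74.55 = 362.00 g.
At 94.21% yield, actual mass of KCl = 362.00 × 0.9421 = 341.04 g.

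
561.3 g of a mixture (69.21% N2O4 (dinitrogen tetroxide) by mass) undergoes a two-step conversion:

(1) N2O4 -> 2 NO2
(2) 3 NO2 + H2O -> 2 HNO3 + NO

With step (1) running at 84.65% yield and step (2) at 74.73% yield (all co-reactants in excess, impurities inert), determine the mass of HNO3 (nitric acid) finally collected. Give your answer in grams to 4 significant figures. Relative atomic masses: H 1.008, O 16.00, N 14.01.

Pure N2O4 = 561.3 × 0.6921 = 388.48 g.
M(N2O4) = 2(14.01) + 4(16.00) = 92.02 g/mol.
M(HNO3) = 1.008 + 14.01 + 3(16.00) = 63.018 g/mol.
n(N2O4) = 388.48 / 92.02 = 4.2216 mol.
Step 1 (N2O4:NO2 = 1:2): theoretical n(NO2) = 8.4433 mol; at 84.65% yield, n(NO2) = 7.1472 mol.
Step 2 (NO2:HNO3 = 3:2): theoretical n(HNO3) = 4.7648 mol, so theoretical mass = 4.7648 × 63.018 = 300.27 g.
At 74.73% yield, actual mass of HNO3 = 300.27 × 0.7473 = 224.39 g.

224.4 g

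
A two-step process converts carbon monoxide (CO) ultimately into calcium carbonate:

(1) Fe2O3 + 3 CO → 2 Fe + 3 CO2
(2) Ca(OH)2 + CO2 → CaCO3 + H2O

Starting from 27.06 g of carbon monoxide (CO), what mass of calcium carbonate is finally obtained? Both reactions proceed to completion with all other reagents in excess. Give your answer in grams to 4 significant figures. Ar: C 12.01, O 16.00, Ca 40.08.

96.70 g

M(CO) = 12.01 + 16.00 = 28.01 g/mol.
M(CaCO3) = 40.08 + 12.01 + 3(16.00) = 100.09 g/mol.
n(CO) = 27.060 / 28.01 = 0.96608 mol.
Step 1 gives a 3:3 ratio of CO to CO2, so n(CO2) = 0.96608 mol.
In step 2 the CO2:CaCO3 ratio is 1:1, so n(CaCO3) = 0.96608 mol.
Mass of CaCO3 = 0.96608 × 100.09 = 96.695 g.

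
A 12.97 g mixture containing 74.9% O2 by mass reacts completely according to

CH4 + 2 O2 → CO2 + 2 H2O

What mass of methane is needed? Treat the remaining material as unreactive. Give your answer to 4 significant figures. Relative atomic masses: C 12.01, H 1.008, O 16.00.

Mass of pure O2 = 12.97 g × 0.749 = 9.7145 g.
M(O2) = 2(16.00) = 32.00 g/mol.
M(CH4) = 12.01 + 4(1.008) = 16.042 g/mol.
n(O2) = 9.7145 g / 32.00 g/mol = 0.30358 mol.
From the equation the O2:CH4 mole ratio is 2:1, so n(CH4) = 0.30358 × 1/2 = 0.15179 mol.
Mass of CH4 = 0.15179 mol × 16.042 g/mol = 2.4350 g.

2.435 g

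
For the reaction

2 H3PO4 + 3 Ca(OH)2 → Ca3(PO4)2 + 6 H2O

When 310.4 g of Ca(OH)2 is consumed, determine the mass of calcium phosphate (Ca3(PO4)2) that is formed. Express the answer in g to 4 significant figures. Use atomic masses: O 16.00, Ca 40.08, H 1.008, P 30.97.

M(Ca(OH)2) = 40.08 + 2(16.00) + 2(1.008) = 74.096 g/mol.
M(Ca3(PO4)2) = 3(40.08) + 2(30.97) + 8(16.00) = 310.18 g/mol.
n(Ca(OH)2) = 310.40 g / 74.096 g/mol = 4.1892 mol.
From the equation the Ca(OH)2:Ca3(PO4)2 mole ratio is 3:1, so n(Ca3(PO4)2) = 4.1892 × 1/3 = 1.3964 mol.
Mass of Ca3(PO4)2 = 1.3964 mol × 310.18 g/mol = 433.13 g.

433.1 g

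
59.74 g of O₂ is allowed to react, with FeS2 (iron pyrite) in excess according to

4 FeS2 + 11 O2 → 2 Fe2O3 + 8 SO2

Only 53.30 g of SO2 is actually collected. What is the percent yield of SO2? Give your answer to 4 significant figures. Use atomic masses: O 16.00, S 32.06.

M(O2) = 2(16.00) = 32.00 g/mol.
M(SO2) = 32.06 + 2(16.00) = 64.06 g/mol.
n(O2) = 59.740 g / 32.00 g/mol = 1.8669 mol.
From the equation the O2:SO2 mole ratio is 11:8, so n(SO2) = 1.8669 × 8/11 = 1.3577 mol.
Mass of SO2 = 1.3577 mol × 64.06 g/mol = 86.976 g.
This is the theoretical yield. Percent yield = 53.30 g / 86.976 g × 100% = 61.281%.

61.28 %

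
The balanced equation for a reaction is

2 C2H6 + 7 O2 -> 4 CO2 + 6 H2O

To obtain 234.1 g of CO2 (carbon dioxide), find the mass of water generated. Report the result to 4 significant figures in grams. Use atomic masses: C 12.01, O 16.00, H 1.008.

143.7 g

M(CO2) = 12.01 + 2(16.00) = 44.01 g/mol.
M(H2O) = 2(1.008) + 16.00 = 18.016 g/mol.
n(CO2) = 234.10 g / 44.01 g/mol = 5.3192 mol.
From the equation the CO2:H2O mole ratio is 4:6, so n(H2O) = 5.3192 × 6/4 = 7.9789 mol.
Mass of H2O = 7.9789 mol × 18.016 g/mol = 143.75 g.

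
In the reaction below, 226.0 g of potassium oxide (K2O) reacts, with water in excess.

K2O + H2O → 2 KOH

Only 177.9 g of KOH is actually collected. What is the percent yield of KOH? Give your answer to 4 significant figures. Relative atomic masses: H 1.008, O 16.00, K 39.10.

M(K2O) = 2(39.10) + 16.00 = 94.20 g/mol.
M(KOH) = 39.10 + 16.00 + 1.008 = 56.108 g/mol.
n(K2O) = 226.00 g / 94.20 g/mol = 2.3992 mol.
From the equation the K2O:KOH mole ratio is 1:2, so n(KOH) = 2.3992 × 2/1 = 4.7983 mol.
Mass of KOH = 4.7983 mol × 56.108 g/mol = 269.22 g.
This is the theoretical yield. Percent yield = 177.9 g / 269.22 g × 100% = 66.079%.

66.08 %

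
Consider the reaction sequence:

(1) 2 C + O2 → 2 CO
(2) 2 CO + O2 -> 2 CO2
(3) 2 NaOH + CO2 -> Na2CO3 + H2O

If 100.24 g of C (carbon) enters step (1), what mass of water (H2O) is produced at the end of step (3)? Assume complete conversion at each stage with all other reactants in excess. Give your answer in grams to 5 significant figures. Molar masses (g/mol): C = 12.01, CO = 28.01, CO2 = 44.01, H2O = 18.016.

150.37 g

n(C) = 100.24 / 12.01 = 8.34638 mol.
Reaction (1): C→CO ratio 2:2 ⇒ n(CO) = 8.34638 mol.
Reaction (2): CO→CO2 ratio 2:2 ⇒ n(CO2) = 8.34638 mol.
Reaction (3): CO2→H2O ratio 1:1 ⇒ n(H2O) = 8.34638 mol.
Mass of H2O = 8.34638 × 18.016 = 150.368 g.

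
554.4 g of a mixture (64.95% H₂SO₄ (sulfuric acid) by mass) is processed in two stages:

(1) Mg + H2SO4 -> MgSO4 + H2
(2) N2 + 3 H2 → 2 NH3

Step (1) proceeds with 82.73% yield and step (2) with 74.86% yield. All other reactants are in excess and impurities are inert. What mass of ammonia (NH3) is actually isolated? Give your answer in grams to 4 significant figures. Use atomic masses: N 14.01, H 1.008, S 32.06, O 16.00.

Pure H2SO4 = 554.4 × 0.6495 = 360.08 g.
M(H2SO4) = 2(1.008) + 32.06 + 4(16.00) = 98.076 g/mol.
M(NH3) = 14.01 + 3(1.008) = 17.034 g/mol.
n(H2SO4) = 360.08 / 98.076 = 3.6715 mol.
Step 1 (H2SO4:H2 = 1:1): theoretical n(H2) = 3.6715 mol; at 82.73% yield, n(H2) = 3.0374 mol.
Step 2 (H2:NH3 = 3:2): theoretical n(NH3) = 2.0249 mol, so theoretical mass = 2.0249 × 17.034 = 34.493 g.
At 74.86% yield, actual mass of NH3 = 34.493 × 0.7486 = 25.821 g.

25.82 g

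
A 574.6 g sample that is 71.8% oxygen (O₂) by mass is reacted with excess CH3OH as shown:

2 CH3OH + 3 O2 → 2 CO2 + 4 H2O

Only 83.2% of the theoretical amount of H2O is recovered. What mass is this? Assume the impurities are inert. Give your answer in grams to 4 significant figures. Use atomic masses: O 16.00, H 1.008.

257.7 g

Pure O2 available = 574.6 g × 0.718 = 412.56 g.
M(O2) = 2(16.00) = 32.00 g/mol.
M(H2O) = 2(1.008) + 16.00 = 18.016 g/mol.
n(O2) = 412.56 g / 32.00 g/mol = 12.893 mol.
From the equation the O2:H2O mole ratio is 3:4, so n(H2O) = 12.893 × 4/3 = 17.190 mol.
Mass of H2O = 17.190 mol × 18.016 g/mol = 309.70 g.
Actual mass collected = 309.70 g × 0.832 = 257.67 g.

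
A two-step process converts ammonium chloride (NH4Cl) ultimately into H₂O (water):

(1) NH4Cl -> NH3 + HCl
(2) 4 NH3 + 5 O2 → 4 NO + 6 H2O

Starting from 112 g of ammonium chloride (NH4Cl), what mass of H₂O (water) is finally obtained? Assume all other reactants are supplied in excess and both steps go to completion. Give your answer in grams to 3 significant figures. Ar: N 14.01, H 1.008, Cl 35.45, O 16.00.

M(NH4Cl) = 14.01 + 4(1.008) + 35.45 = 53.492 g/mol.
M(H2O) = 2(1.008) + 16.00 = 18.016 g/mol.
n(NH4Cl) = 112.0 / 53.492 = 2.094 mol.
Step 1 gives a 1:1 ratio of NH4Cl to NH3, so n(NH3) = 2.094 mol.
In step 2 the NH3:H2O ratio is 4:6, so n(H2O) = 3.141 mol.
Mass of H2O = 3.141 × 18.016 = 56.58 g.

56.6 g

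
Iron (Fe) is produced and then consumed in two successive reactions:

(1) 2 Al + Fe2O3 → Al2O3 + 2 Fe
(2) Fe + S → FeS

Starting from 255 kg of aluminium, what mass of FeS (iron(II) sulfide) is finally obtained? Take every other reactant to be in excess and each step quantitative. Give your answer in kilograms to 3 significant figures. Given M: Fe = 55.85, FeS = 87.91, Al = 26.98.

831 kg

255 kg = 255000 g.
n(Al) = 255000 / 26.98 = 9451 mol.
Step 1 gives a 2:2 ratio of Al to Fe, so n(Fe) = 9451 mol.
In step 2 the Fe:FeS ratio is 1:1, so n(FeS) = 9451 mol.
Mass of FeS = 9451 × 87.91 = 830900 g = 831 kg.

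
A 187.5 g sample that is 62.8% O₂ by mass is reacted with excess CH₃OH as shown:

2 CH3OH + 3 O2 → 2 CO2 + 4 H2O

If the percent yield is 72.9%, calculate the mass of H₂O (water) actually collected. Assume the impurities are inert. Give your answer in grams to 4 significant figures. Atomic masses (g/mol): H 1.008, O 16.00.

Pure O2 available = 187.5 g × 0.628 = 117.75 g.
M(O2) = 2(16.00) = 32.00 g/mol.
M(H2O) = 2(1.008) + 16.00 = 18.016 g/mol.
n(O2) = 117.75 g / 32.00 g/mol = 3.6797 mol.
From the equation the O2:H2O mole ratio is 3:4, so n(H2O) = 3.6797 × 4/3 = 4.9062 mol.
Mass of H2O = 4.9062 mol × 18.016 g/mol = 88.391 g.
Actual mass collected = 88.391 g × 0.729 = 64.437 g.

64.44 g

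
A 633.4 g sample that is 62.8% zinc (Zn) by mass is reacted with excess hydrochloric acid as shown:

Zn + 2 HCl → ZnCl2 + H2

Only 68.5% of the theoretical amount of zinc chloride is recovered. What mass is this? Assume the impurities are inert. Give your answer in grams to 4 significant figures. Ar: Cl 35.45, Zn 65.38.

568.0 g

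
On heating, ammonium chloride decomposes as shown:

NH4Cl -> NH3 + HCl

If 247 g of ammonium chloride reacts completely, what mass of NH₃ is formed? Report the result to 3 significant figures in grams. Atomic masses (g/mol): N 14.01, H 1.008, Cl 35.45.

78.7 g

M(NH4Cl) = 14.01 + 4(1.008) + 35.45 = 53.492 g/mol.
M(NH3) = 14.01 + 3(1.008) = 17.034 g/mol.
n(NH4Cl) = 247.0 g / 53.492 g/mol = 4.618 mol.
From the equation the NH4Cl:NH3 mole ratio is 1:1, so n(NH3) = 4.618 × 1/1 = 4.618 mol.
Mass of NH3 = 4.618 mol × 17.034 g/mol = 78.65 g.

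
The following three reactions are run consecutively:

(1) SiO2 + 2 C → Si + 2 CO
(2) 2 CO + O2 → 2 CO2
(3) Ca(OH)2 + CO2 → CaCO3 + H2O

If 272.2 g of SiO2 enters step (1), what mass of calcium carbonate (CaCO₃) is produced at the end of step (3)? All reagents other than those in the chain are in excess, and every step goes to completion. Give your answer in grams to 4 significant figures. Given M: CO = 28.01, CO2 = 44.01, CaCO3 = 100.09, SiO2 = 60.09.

n(SiO2) = 272.2 / 60.09 = 4.5299 mol.
Reaction (1): SiO2→CO ratio 1:2 ⇒ n(CO) = 9.0597 mol.
Reaction (2): CO→CO2 ratio 2:2 ⇒ n(CO2) = 9.0597 mol.
Reaction (3): CO2→CaCO3 ratio 1:1 ⇒ n(CaCO3) = 9.0597 mol.
Mass of CaCO3 = 9.0597 × 100.09 = 906.79 g.

906.8 g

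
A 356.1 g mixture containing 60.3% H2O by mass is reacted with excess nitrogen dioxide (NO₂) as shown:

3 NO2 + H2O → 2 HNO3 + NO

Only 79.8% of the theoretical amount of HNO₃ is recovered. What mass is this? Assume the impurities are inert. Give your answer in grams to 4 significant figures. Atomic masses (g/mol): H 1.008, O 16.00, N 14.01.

Pure H2O available = 356.1 g × 0.603 = 214.73 g.
M(H2O) = 2(1.008) + 16.00 = 18.016 g/mol.
M(HNO3) = 1.008 + 14.01 + 3(16.00) = 63.018 g/mol.
n(H2O) = 214.73 g / 18.016 g/mol = 11.919 mol.
From the equation the H2O:HNO3 mole ratio is 1:2, so n(HNO3) = 11.919 × 2/1 = 23.838 mol.
Mass of HNO3 = 23.838 mol × 63.018 g/mol = 1502.2 g.
Actual mass collected = 1502.2 g × 0.798 = 1198.7 g.

1199 g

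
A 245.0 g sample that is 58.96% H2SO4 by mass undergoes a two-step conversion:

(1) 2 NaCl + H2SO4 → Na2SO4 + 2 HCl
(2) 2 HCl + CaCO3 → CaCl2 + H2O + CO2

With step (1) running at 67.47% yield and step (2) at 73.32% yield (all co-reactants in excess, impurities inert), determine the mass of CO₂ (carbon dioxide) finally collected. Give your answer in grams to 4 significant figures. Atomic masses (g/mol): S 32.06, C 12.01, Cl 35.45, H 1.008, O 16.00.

32.07 g

Pure H2SO4 = 245.0 × 0.5896 = 144.45 g.
M(H2SO4) = 2(1.008) + 32.06 + 4(16.00) = 98.076 g/mol.
M(CO2) = 12.01 + 2(16.00) = 44.01 g/mol.
n(H2SO4) = 144.45 / 98.076 = 1.4729 mol.
Step 1 (H2SO4:HCl = 1:2): theoretical n(HCl) = 2.9457 mol; at 67.47% yield, n(HCl) = 1.9875 mol.
Step 2 (HCl:CO2 = 2:1): theoretical n(CO2) = 0.99374 mol, so theoretical mass = 0.99374 × 44.01 = 43.734 g.
At 73.32% yield, actual mass of CO2 = 43.734 × 0.7332 = 32.066 g.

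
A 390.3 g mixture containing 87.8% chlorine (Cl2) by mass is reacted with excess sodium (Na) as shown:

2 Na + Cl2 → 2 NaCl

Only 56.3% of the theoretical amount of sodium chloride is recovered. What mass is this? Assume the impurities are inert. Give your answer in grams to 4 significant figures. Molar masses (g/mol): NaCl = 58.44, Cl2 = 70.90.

318.1 g

Pure Cl2 available = 390.3 g × 0.878 = 342.68 g.
n(Cl2) = 342.68 g / 70.90 g/mol = 4.8333 mol.
From the equation the Cl2:NaCl mole ratio is 1:2, so n(NaCl) = 4.8333 × 2/1 = 9.6667 mol.
Mass of NaCl = 9.6667 mol × 58.44 g/mol = 564.92 g.
Actual mass collected = 564.92 g × 0.563 = 318.05 g.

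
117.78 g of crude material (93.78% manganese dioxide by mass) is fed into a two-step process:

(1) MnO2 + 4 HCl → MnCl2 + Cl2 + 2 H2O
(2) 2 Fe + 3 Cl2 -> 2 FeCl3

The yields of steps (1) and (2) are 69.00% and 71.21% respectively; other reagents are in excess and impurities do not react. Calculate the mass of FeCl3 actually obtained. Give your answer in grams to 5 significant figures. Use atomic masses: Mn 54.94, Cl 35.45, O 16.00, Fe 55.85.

67.501 g

Pure MnO2 = 117.78 × 0.9378 = 110.454 g.
M(MnO2) = 54.94 + 2(16.00) = 86.94 g/mol.
M(FeCl3) = 55.85 + 3(35.45) = 162.20 g/mol.
n(MnO2) = 110.454 / 86.94 = 1.27046 mol.
Step 1 (MnO2:Cl2 = 1:1): theoretical n(Cl2) = 1.27046 mol; at 69.00% yield, n(Cl2) = 0.876620 mol.
Step 2 (Cl2:FeCl3 = 3:2): theoretical n(FeCl3) = 0.584413 mol, so theoretical mass = 0.584413 × 162.20 = 94.7918 g.
At 71.21% yield, actual mass of FeCl3 = 94.7918 × 0.7121 = 67.5012 g.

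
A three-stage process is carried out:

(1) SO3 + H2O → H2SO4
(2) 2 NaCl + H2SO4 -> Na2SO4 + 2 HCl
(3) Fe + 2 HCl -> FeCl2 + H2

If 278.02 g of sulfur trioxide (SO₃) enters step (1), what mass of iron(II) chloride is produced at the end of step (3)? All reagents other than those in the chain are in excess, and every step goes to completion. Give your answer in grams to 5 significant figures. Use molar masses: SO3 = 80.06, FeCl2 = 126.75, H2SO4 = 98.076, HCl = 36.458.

n(SO3) = 278.02 / 80.06 = 3.47265 mol.
Reaction (1): SO3→H2SO4 ratio 1:1 ⇒ n(H2SO4) = 3.47265 mol.
Reaction (2): H2SO4→HCl ratio 1:2 ⇒ n(HCl) = 6.94529 mol.
Reaction (3): HCl→FeCl2 ratio 2:1 ⇒ n(FeCl2) = 3.47265 mol.
Mass of FeCl2 = 3.47265 × 126.75 = 440.158 g.

440.16 g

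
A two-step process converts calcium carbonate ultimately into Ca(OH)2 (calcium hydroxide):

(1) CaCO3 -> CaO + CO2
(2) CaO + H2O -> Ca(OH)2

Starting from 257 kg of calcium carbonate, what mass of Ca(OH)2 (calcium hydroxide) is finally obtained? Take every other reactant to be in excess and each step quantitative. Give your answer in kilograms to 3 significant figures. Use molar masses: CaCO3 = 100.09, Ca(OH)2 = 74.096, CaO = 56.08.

257 kg = 257000 g.
n(CaCO3) = 257000 / 100.09 = 2568 mol.
Step 1 gives a 1:1 ratio of CaCO3 to CaO, so n(CaO) = 2568 mol.
In step 2 the CaO:Ca(OH)2 ratio is 1:1, so n(Ca(OH)2) = 2568 mol.
Mass of Ca(OH)2 = 2568 × 74.096 = 190300 g = 190 kg.

190 kg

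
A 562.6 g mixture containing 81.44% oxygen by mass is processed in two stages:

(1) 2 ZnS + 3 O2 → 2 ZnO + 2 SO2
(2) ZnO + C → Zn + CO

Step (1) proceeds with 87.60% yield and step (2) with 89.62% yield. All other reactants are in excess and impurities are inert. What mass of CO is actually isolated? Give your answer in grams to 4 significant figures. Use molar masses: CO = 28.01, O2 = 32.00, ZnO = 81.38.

Pure O2 = 562.6 × 0.8144 = 458.18 g.
n(O2) = 458.18 / 32.00 = 14.318 mol.
Step 1 (O2:ZnO = 3:2): theoretical n(ZnO) = 9.5454 mol; at 87.60% yield, n(ZnO) = 8.3618 mol.
Step 2 (ZnO:CO = 1:1): theoretical n(CO) = 8.3618 mol, so theoretical mass = 8.3618 × 28.01 = 234.21 g.
At 89.62% yield, actual mass of CO = 234.21 × 0.8962 = 209.90 g.

209.9 g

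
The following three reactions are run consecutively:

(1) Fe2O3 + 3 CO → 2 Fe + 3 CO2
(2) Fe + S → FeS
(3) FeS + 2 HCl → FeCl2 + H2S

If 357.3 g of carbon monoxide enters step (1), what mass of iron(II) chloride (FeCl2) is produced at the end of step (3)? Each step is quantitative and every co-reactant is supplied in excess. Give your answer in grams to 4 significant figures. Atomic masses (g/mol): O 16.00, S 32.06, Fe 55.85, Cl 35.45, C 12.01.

M(CO) = 12.01 + 16.00 = 28.01 g/mol.
M(FeCl2) = 55.85 + 2(35.45) = 126.75 g/mol.
n(CO) = 357.3 / 28.01 = 12.756 mol.
Reaction (1): CO→Fe ratio 3:2 ⇒ n(Fe) = 8.5041 mol.
Reaction (2): Fe→FeS ratio 1:1 ⇒ n(FeS) = 8.5041 mol.
Reaction (3): FeS→FeCl2 ratio 1:1 ⇒ n(FeCl2) = 8.5041 mol.
Mass of FeCl2 = 8.5041 × 126.75 = 1077.9 g.

1078 g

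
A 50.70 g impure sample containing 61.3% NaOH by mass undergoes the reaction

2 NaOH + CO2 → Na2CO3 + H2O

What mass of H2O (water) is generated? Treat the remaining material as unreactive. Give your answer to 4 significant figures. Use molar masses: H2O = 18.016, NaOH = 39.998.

6.999 g

Mass of pure NaOH = 50.70 g × 0.613 = 31.079 g.
n(NaOH) = 31.079 g / 39.998 g/mol = 0.77702 mol.
From the equation the NaOH:H2O mole ratio is 2:1, so n(H2O) = 0.77702 × 1/2 = 0.38851 mol.
Mass of H2O = 0.38851 mol × 18.016 g/mol = 6.9994 g.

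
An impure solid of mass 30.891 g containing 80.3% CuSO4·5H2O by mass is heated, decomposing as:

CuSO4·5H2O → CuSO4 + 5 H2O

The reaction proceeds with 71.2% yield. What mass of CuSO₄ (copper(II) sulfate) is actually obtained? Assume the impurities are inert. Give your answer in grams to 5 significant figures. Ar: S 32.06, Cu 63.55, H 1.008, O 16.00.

11.290 g

Pure CuSO4·5H2O available = 30.891 g × 0.803 = 24.8055 g.
M(CuSO4·5H2O) = 63.55 + 32.06 + 9(16.00) + 10(1.008) = 249.69 g/mol.
M(CuSO4) = 63.55 + 32.06 + 4(16.00) = 159.61 g/mol.
n(CuSO4·5H2O) = 24.8055 g / 249.69 g/mol = 0.0993451 mol.
From the equation the CuSO4·5H2O:CuSO4 mole ratio is 1:1, so n(CuSO4) = 0.0993451 × 1/1 = 0.0993451 mol.
Mass of CuSO4 = 0.0993451 mol × 159.61 g/mol = 15.8565 g.
Actual mass collected = 15.8565 g × 0.712 = 11.2898 g.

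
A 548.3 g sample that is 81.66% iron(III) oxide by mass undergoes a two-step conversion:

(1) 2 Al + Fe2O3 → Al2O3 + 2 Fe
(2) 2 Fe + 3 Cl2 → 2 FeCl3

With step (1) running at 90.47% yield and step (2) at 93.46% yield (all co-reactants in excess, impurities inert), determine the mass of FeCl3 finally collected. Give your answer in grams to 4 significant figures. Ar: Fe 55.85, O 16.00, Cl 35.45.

769.0 g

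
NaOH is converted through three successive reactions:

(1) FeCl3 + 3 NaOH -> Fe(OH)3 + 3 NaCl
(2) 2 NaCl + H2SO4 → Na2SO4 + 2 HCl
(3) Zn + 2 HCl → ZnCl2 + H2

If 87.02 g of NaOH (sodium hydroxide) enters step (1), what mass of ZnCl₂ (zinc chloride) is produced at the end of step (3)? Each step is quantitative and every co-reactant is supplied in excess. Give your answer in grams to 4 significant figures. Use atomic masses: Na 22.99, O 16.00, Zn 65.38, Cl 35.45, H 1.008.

M(NaOH) = 22.99 + 16.00 + 1.008 = 39.998 g/mol.
M(ZnCl2) = 65.38 + 2(35.45) = 136.28 g/mol.
n(NaOH) = 87.02 / 39.998 = 2.1756 mol.
Reaction (1): NaOH→NaCl ratio 3:3 ⇒ n(NaCl) = 2.1756 mol.
Reaction (2): NaCl→HCl ratio 2:2 ⇒ n(HCl) = 2.1756 mol.
Reaction (3): HCl→ZnCl2 ratio 2:1 ⇒ n(ZnCl2) = 1.0878 mol.
Mass of ZnCl2 = 1.0878 × 136.28 = 148.25 g.

148.2 g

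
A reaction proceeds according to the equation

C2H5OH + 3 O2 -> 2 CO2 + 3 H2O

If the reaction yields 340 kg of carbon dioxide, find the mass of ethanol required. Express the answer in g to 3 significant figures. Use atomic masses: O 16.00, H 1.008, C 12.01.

M(CO2) = 12.01 + 2(16.00) = 44.01 g/mol.
M(C2H5OH) = 2(12.01) + 6(1.008) + 16.00 = 46.068 g/mol.
Convert: 340 kg = 340000 g.
n(CO2) = 340000 g / 44.01 g/mol = 7726 mol.
From the equation the CO2:C2H5OH mole ratio is 2:1, so n(C2H5OH) = 7726 × 1/2 = 3863 mol.
Mass of C2H5OH = 3863 mol × 46.068 g/mol = 177900 g.

178000 g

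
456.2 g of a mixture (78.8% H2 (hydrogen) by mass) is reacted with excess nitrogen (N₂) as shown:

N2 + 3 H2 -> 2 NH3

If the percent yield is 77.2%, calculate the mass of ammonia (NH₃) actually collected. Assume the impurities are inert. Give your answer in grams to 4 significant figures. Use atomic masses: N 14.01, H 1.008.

1563 g

Pure H2 available = 456.2 g × 0.788 = 359.49 g.
M(H2) = 2(1.008) = 2.016 g/mol.
M(NH3) = 14.01 + 3(1.008) = 17.034 g/mol.
n(H2) = 359.49 g / 2.016 g/mol = 178.32 mol.
From the equation the H2:NH3 mole ratio is 3:2, so n(NH3) = 178.32 × 2/3 = 118.88 mol.
Mass of NH3 = 118.88 mol × 17.034 g/mol = 2025.0 g.
Actual mass collected = 2025.0 g × 0.772 = 1563.3 g.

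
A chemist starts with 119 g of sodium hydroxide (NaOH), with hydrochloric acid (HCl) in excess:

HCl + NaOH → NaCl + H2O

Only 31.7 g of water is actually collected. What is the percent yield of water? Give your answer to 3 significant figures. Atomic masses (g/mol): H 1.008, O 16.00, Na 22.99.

59.1 %

M(NaOH) = 22.99 + 16.00 + 1.008 = 39.998 g/mol.
M(H2O) = 2(1.008) + 16.00 = 18.016 g/mol.
n(NaOH) = 119.0 g / 39.998 g/mol = 2.975 mol.
From the equation the NaOH:H2O mole ratio is 1:1, so n(H2O) = 2.975 × 1/1 = 2.975 mol.
Mass of H2O = 2.975 mol × 18.016 g/mol = 53.60 g.
This is the theoretical yield. Percent yield = 31.7 g / 53.60 g × 100% = 59.14%.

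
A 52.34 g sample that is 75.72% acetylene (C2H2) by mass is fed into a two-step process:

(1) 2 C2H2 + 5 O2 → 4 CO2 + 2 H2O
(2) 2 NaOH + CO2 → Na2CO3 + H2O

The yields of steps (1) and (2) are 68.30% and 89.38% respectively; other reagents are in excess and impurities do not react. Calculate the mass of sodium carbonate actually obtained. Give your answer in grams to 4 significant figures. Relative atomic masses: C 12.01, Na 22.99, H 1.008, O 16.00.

197.0 g

Pure C2H2 = 52.34 × 0.7572 = 39.632 g.
M(C2H2) = 2(12.01) + 2(1.008) = 26.036 g/mol.
M(Na2CO3) = 2(22.99) + 12.01 + 3(16.00) = 105.99 g/mol.
n(C2H2) = 39.632 / 26.036 = 1.5222 mol.
Step 1 (C2H2:CO2 = 2:4): theoretical n(CO2) = 3.0444 mol; at 68.30% yield, n(CO2) = 2.0793 mol.
Step 2 (CO2:Na2CO3 = 1:1): theoretical n(Na2CO3) = 2.0793 mol, so theoretical mass = 2.0793 × 105.99 = 220.39 g.
At 89.38% yield, actual mass of Na2CO3 = 220.39 × 0.8938 = 196.98 g.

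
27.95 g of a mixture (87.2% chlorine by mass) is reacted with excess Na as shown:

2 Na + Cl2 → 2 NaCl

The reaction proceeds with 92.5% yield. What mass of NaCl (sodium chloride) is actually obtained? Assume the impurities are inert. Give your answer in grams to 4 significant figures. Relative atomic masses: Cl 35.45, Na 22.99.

37.16 g

Pure Cl2 available = 27.95 g × 0.872 = 24.372 g.
M(Cl2) = 2(35.45) = 70.90 g/mol.
M(NaCl) = 22.99 + 35.45 = 58.44 g/mol.
n(Cl2) = 24.372 g / 70.90 g/mol = 0.34376 mol.
From the equation the Cl2:NaCl mole ratio is 1:2, so n(NaCl) = 0.34376 × 2/1 = 0.68751 mol.
Mass of NaCl = 0.68751 mol × 58.44 g/mol = 40.178 g.
Actual mass collected = 40.178 g × 0.925 = 37.165 g.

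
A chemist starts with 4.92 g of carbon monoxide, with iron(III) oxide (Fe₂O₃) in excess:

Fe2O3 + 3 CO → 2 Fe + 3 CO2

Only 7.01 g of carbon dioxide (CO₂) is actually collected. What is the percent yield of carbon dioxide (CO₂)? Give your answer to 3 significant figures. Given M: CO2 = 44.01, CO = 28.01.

n(CO) = 4.920 g / 28.01 g/mol = 0.1757 mol.
From the equation the CO:CO2 mole ratio is 3:3, so n(CO2) = 0.1757 × 3/3 = 0.1757 mol.
Mass of CO2 = 0.1757 mol × 44.01 g/mol = 7.730 g.
This is the theoretical yield. Percent yield = 7.01 g / 7.730 g × 100% = 90.68%.

90.7 %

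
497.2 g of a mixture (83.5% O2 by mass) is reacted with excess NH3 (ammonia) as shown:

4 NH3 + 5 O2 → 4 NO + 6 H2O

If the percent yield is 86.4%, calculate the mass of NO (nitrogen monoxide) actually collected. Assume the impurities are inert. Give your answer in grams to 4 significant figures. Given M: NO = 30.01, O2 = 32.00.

269.1 g

Pure O2 available = 497.2 g × 0.835 = 415.16 g.
n(O2) = 415.16 g / 32.00 g/mol = 12.974 mol.
From the equation the O2:NO mole ratio is 5:4, so n(NO) = 12.974 × 4/5 = 10.379 mol.
Mass of NO = 10.379 mol × 30.01 g/mol = 311.48 g.
Actual mass collected = 311.48 g × 0.864 = 269.11 g.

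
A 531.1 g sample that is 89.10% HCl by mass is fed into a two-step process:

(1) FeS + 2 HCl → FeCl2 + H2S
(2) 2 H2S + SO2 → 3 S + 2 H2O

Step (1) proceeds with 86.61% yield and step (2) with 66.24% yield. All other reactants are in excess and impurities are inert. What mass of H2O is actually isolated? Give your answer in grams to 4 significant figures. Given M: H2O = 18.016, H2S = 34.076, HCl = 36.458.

Pure HCl = 531.1 × 0.8910 = 473.21 g.
n(HCl) = 473.21 / 36.458 = 12.980 mol.
Step 1 (HCl:H2S = 2:1): theoretical n(H2S) = 6.4898 mol; at 86.61% yield, n(H2S) = 5.6208 mol.
Step 2 (H2S:H2O = 2:2): theoretical n(H2O) = 5.6208 mol, so theoretical mass = 5.6208 × 18.016 = 101.26 g.
At 66.24% yield, actual mass of H2O = 101.26 × 0.6624 = 67.078 g.

67.08 g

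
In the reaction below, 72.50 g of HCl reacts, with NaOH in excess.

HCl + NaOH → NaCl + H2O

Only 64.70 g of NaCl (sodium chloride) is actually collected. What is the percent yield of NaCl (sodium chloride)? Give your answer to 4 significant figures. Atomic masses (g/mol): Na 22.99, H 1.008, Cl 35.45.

M(HCl) = 1.008 + 35.45 = 36.458 g/mol.
M(NaCl) = 22.99 + 35.45 = 58.44 g/mol.
n(HCl) = 72.500 g / 36.458 g/mol = 1.9886 mol.
From the equation the HCl:NaCl mole ratio is 1:1, so n(NaCl) = 1.9886 × 1/1 = 1.9886 mol.
Mass of NaCl = 1.9886 mol × 58.44 g/mol = 116.21 g.
This is the theoretical yield. Percent yield = 64.70 g / 116.21 g × 100% = 55.674%.

55.67 %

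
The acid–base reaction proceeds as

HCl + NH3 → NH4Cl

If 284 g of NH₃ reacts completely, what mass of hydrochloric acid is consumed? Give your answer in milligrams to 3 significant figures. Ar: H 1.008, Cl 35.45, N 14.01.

M(NH3) = 14.01 + 3(1.008) = 17.034 g/mol.
M(HCl) = 1.008 + 35.45 = 36.458 g/mol.
n(NH3) = 284.0 g / 17.034 g/mol = 16.67 mol.
From the equation the NH3:HCl mole ratio is 1:1, so n(HCl) = 16.67 × 1/1 = 16.67 mol.
Mass of HCl = 16.67 mol × 36.458 g/mol = 607.8 g.
Converting to mg: 607.8 g = 608000 mg.

608000 mg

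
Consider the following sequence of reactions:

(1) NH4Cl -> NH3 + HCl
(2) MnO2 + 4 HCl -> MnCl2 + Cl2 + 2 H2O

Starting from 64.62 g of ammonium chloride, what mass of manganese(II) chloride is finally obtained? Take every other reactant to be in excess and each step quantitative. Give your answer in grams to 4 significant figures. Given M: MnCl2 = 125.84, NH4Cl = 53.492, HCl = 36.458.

38.00 g

n(NH4Cl) = 64.620 / 53.492 = 1.2080 mol.
Step 1 gives a 1:1 ratio of NH4Cl to HCl, so n(HCl) = 1.2080 mol.
In step 2 the HCl:MnCl2 ratio is 4:1, so n(MnCl2) = 0.30201 mol.
Mass of MnCl2 = 0.30201 × 125.84 = 38.005 g.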